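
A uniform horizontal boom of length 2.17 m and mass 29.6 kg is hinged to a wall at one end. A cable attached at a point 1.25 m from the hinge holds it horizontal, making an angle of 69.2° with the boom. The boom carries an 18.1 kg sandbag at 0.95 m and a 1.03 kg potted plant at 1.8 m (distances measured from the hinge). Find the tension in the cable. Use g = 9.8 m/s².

About the hinge:
Beam weight: 29.6 × 9.8 = 290.1 N down at 1.085 m → arm 1.085 m, τ = 290.1 × 1.085 = 314.8 N·m clockwise.
Sandbag: 18.1 × 9.8 = 177.4 N down at 0.95 m → arm 0.95 m, τ = 177.4 × 0.95 = 168.5 N·m clockwise.
Potted plant: 1.03 × 9.8 = 10.09 N down at 1.8 m → arm 1.8 m, τ = 10.09 × 1.8 = 18.16 N·m clockwise.
Total clockwise load moment = 501.5 N·m.
The cable tension T acts at 1.25 m; only its component perpendicular to the boom, T sinθ, produces torque. sin 69.2° = 0.9348.
Balancing moments: T × 1.25 × 0.9348 = 501.5, giving T = 501.5 / 1.168 = 429 N.

T ≈ 429 N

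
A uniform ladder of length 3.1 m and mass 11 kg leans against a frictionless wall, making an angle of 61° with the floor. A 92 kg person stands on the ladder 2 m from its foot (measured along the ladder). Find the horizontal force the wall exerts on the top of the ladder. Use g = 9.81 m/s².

N_wall ≈ 353 N

Sum moments about the foot of the ladder (the floor normal and friction both act there and drop out).
Ladder weight 11×9.81 = 107.9 N acts at 1.55 m along the ladder; its horizontal arm is 1.55·cos61° = 0.7515 m → τ = 81.09 N·m clockwise.
Person: 92×9.81 = 902.5 N at 2 m → arm 0.9696 m → τ = 875.1 N·m clockwise.
Wall normal N acts horizontally at the top; its moment arm is the height L sinθ = 3.1·sin61° = 2.711 m, counterclockwise.
Στ = 0 ⇒ N × 2.711 = 956.2 ⇒ N = 353 N.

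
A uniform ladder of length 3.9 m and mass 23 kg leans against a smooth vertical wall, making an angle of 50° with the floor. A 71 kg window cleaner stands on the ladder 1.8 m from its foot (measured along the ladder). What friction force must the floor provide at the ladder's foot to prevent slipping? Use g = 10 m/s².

f ≈ 371 N

Take moments about the foot of the ladder.
Ladder weight 23×10 = 230 N acts at 1.95 m along the ladder; its horizontal arm is 1.95·cos50° = 1.253 m → τ = 288.2 N·m clockwise.
Window cleaner: 71×10 = 710 N at 1.8 m → arm 1.157 m → τ = 821.5 N·m clockwise.
Wall normal N acts horizontally at the top; its moment arm is the height L sinθ = 3.9·sin50° = 2.988 m, counterclockwise.
Setting net torque to zero: N × 2.988 = 1110 → N = 371 N.
ΣFx = 0: friction at the foot balances the wall's push, so f = N_wall = 371 N.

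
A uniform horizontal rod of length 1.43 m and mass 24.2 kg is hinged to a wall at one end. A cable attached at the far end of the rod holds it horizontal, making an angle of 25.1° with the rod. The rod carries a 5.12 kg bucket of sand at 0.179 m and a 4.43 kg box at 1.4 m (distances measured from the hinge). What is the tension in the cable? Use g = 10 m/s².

T ≈ 403 N

Taking torques about the hinge:
Beam weight: 24.2 × 10 = 242 N down at 0.715 m → arm 0.715 m, τ = 242 × 0.715 = 173 N·m clockwise.
Bucket of sand: 5.12 × 10 = 51.2 N down at 0.179 m → arm 0.179 m, τ = 51.2 × 0.179 = 9.165 N·m clockwise.
Box: 4.43 × 10 = 44.3 N down at 1.4 m → arm 1.4 m, τ = 44.3 × 1.4 = 62.02 N·m clockwise.
Total clockwise load moment = 244.2 N·m.
The cable tension T acts at 1.43 m; only its component perpendicular to the rod, T sinθ, produces torque. sin 25.1° = 0.4242.
Στ = 0 ⇒ T × 1.43 × 0.4242 = 244.2 ⇒ T = 244.2 / 0.6066 = 403 N.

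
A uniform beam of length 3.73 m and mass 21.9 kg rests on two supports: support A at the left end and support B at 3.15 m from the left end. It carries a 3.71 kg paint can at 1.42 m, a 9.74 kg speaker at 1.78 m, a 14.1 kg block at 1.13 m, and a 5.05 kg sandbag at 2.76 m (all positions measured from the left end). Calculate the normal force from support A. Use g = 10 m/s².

About support B:
Beam weight: 21.9 × 10 = 219 N down at 1.865 m → arm 1.285 m, τ = 219 × 1.285 = 281.4 N·m counterclockwise.
Paint can: 3.71 × 10 = 37.1 N down at 1.42 m → arm 1.73 m, τ = 37.1 × 1.73 = 64.18 N·m counterclockwise.
Speaker: 9.74 × 10 = 97.4 N down at 1.78 m → arm 1.37 m, τ = 97.4 × 1.37 = 133.4 N·m counterclockwise.
Block: 14.1 × 10 = 141 N down at 1.13 m → arm 2.02 m, τ = 141 × 2.02 = 284.8 N·m counterclockwise.
Sandbag: 5.05 × 10 = 50.5 N down at 2.76 m → arm 0.39 m, τ = 50.5 × 0.39 = 19.7 N·m counterclockwise.
Net load moment about support B = 783.5 N·m counterclockwise.
Reaction R at support A is upward at 0 m, arm 3.15 m → moment R × 3.15 clockwise.
For rotational equilibrium, R × 3.15 = 783.5, so R = 249 N.

R_A ≈ 249 N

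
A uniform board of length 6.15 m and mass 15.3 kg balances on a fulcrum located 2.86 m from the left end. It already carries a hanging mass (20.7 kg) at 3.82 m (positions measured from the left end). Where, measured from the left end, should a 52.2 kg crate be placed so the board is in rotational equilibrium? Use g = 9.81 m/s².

Sum moments about the fulcrum (at 2.86 m from the left end) (the support reaction has zero arm there).
Beam weight: 15.3 × 9.81 = 150.1 N down at 3.075 m → arm 0.215 m, τ = 150.1 × 0.215 = 32.27 N·m clockwise.
Hanging mass: 20.7 × 9.81 = 203.1 N down at 3.82 m → arm 0.96 m, τ = 203.1 × 0.96 = 195 N·m clockwise.
Net moment of existing loads = 227.3 N·m clockwise.
The crate weighs 52.2 × 9.81 = 512.1 N and must supply an equal counterclockwise moment, so its lever arm about the fulcrum is 227.3 / 512.1 = 0.444 m.
That puts it at 2.86 − 0.444 = 2.42 m from the left end.

x ≈ 2.42 m from the left end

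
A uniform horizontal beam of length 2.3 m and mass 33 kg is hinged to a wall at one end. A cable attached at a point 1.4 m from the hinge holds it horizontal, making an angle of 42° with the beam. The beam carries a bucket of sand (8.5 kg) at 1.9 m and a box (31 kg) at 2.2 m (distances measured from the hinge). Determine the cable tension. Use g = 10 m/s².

Taking torques about the hinge:
Beam weight: 33 × 10 = 330 N down at 1.15 m → arm 1.15 m, τ = 330 × 1.15 = 379.5 N·m clockwise.
Bucket of sand: 8.5 × 10 = 85 N down at 1.9 m → arm 1.9 m, τ = 85 × 1.9 = 161.5 N·m clockwise.
Box: 31 × 10 = 310 N down at 2.2 m → arm 2.2 m, τ = 310 × 2.2 = 682 N·m clockwise.
Total clockwise load moment = 1223 N·m.
The cable tension T acts at 1.4 m; only its component perpendicular to the beam, T sinθ, produces torque. sin 42° = 0.6691.
Balancing moments: T × 1.4 × 0.6691 = 1223, giving T = 1223 / 0.9367 = 1310 N.

T ≈ 1310 N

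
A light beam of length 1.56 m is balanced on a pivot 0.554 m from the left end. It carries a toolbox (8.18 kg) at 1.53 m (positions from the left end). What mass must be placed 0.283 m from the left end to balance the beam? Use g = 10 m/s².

m ≈ 29.5 kg

Taking torques about the pivot (at 0.554 m from the left end):
Toolbox: 8.18 × 10 = 81.8 N down at 1.53 m → arm 0.976 m, τ = 81.8 × 0.976 = 79.84 N·m clockwise.
Net moment of known loads = 79.84 N·m clockwise.
An unknown mass m at 0.283 m has arm 0.271 m; its moment is m·g·0.271 counterclockwise.
Στ = 0 ⇒ m × 10 × 0.271 = 79.84 ⇒ m = 79.84 / (10 × 0.271) = 29.5 kg.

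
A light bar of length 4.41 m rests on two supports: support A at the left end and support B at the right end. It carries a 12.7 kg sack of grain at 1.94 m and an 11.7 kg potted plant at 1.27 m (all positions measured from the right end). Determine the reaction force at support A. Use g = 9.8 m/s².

Taking torques about support B:
Sack of grain: 12.7 × 9.8 = 124.5 N down at 1.94 m → arm 1.94 m, τ = 124.5 × 1.94 = 241.5 N·m counterclockwise.
Potted plant: 11.7 × 9.8 = 114.7 N down at 1.27 m → arm 1.27 m, τ = 114.7 × 1.27 = 145.7 N·m counterclockwise.
Net load moment about support B = 387.2 N·m counterclockwise.
Reaction R at support A is upward at 4.41 m, arm 4.41 m → moment R × 4.41 clockwise.
Setting net torque to zero: R × 4.41 = 387.2 → R = 87.8 N.

R_A ≈ 87.8 N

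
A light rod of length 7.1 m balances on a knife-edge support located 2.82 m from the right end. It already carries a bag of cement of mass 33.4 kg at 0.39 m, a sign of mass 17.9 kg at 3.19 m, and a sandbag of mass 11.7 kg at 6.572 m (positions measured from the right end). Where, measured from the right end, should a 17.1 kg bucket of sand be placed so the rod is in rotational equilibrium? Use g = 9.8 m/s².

x ≈ 4.61 m from the right end

Taking torques about the knife-edge support (at 2.82 m from the right end):
Bag of cement: 33.4 × 9.8 = 327.3 N down at 0.39 m → arm 2.43 m, τ = 327.3 × 2.43 = 795.3 N·m clockwise.
Sign: 17.9 × 9.8 = 175.4 N down at 3.19 m → arm 0.37 m, τ = 175.4 × 0.37 = 64.9 N·m counterclockwise.
Sandbag: 11.7 × 9.8 = 114.7 N down at 6.572 m → arm 3.752 m, τ = 114.7 × 3.752 = 430.4 N·m counterclockwise.
Net moment of existing loads = 300 N·m clockwise.
The bucket of sand weighs 17.1 × 9.8 = 167.6 N and must supply an equal counterclockwise moment, so its lever arm about the knife-edge support is 300 / 167.6 = 1.79 m.
That puts it at 2.82 + 1.79 = 4.61 m from the right end.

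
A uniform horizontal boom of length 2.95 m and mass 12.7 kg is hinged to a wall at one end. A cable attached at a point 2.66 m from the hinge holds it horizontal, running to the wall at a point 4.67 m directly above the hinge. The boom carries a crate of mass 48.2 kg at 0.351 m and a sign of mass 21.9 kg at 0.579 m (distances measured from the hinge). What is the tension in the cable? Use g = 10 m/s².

T ≈ 209 N

About the hinge:
Beam weight: 12.7 × 10 = 127 N down at 1.475 m → arm 1.475 m, τ = 127 × 1.475 = 187.3 N·m clockwise.
Crate: 48.2 × 10 = 482 N down at 0.351 m → arm 0.351 m, τ = 482 × 0.351 = 169.2 N·m clockwise.
Sign: 21.9 × 10 = 219 N down at 0.579 m → arm 0.579 m, τ = 219 × 0.579 = 126.8 N·m clockwise.
Total clockwise load moment = 483.3 N·m.
The cable tension T acts at 2.66 m; only its component perpendicular to the boom, T sinθ, produces torque. sinθ = h/√(h²+d²) = 4.67/√(4.67²+2.66²) = 0.8689.
Στ = 0 ⇒ T × 2.66 × 0.8689 = 483.3 ⇒ T = 483.3 / 2.311 = 209 N.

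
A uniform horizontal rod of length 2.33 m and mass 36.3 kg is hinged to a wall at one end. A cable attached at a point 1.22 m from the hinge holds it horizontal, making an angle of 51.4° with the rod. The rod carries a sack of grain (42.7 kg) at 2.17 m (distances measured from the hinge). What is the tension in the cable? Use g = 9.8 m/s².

Choose the hinge as the axis so the unknown hinge reaction has zero arm there.
Beam weight: 36.3 × 9.8 = 355.7 N down at 1.165 m → arm 1.165 m, τ = 355.7 × 1.165 = 414.4 N·m clockwise.
Sack of grain: 42.7 × 9.8 = 418.5 N down at 2.17 m → arm 2.17 m, τ = 418.5 × 2.17 = 908.1 N·m clockwise.
Total clockwise load moment = 1322 N·m.
The cable tension T acts at 1.22 m; only its component perpendicular to the rod, T sinθ, produces torque. sin 51.4° = 0.7815.
Balancing moments: T × 1.22 × 0.7815 = 1322, giving T = 1322 / 0.9534 = 1390 N.

T ≈ 1390 N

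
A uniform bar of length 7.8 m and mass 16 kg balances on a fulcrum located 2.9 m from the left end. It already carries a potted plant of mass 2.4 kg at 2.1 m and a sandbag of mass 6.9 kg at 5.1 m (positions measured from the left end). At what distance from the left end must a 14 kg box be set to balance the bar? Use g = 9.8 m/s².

x ≈ 0.81 m from the left end

Sum moments about the fulcrum (at 2.9 m from the left end) (the support reaction has zero arm there).
Beam weight: 16 × 9.8 = 156.8 N down at 3.9 m → arm 1 m, τ = 156.8 × 1 = 156.8 N·m clockwise.
Potted plant: 2.4 × 9.8 = 23.52 N down at 2.1 m → arm 0.8 m, τ = 23.52 × 0.8 = 18.82 N·m counterclockwise.
Sandbag: 6.9 × 9.8 = 67.62 N down at 5.1 m → arm 2.2 m, τ = 67.62 × 2.2 = 148.8 N·m clockwise.
Net moment of existing loads = 286.8 N·m clockwise.
The box weighs 14 × 9.8 = 137.2 N and must supply an equal counterclockwise moment, so its lever arm about the fulcrum is 286.8 / 137.2 = 2.09 m.
That puts it at 2.9 − 2.09 = 0.81 m from the left end.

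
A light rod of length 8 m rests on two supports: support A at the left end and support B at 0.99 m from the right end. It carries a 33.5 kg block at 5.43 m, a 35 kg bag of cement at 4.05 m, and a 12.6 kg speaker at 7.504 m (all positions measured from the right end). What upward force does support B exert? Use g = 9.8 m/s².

R_B ≈ 322 N

Choose support A as the axis so its reaction then has zero moment arm.
Block: 33.5 × 9.8 = 328.3 N down at 5.43 m → arm 2.57 m, τ = 328.3 × 2.57 = 843.7 N·m clockwise.
Bag of cement: 35 × 9.8 = 343 N down at 4.05 m → arm 3.95 m, τ = 343 × 3.95 = 1355 N·m clockwise.
Speaker: 12.6 × 9.8 = 123.5 N down at 7.504 m → arm 0.496 m, τ = 123.5 × 0.496 = 61.26 N·m clockwise.
Net load moment about support A = 2260 N·m clockwise.
Reaction R at support B is upward at 0.99 m, arm 7.01 m → moment R × 7.01 counterclockwise.
Στ = 0 ⇒ R × 7.01 = 2260 ⇒ R = 322 N.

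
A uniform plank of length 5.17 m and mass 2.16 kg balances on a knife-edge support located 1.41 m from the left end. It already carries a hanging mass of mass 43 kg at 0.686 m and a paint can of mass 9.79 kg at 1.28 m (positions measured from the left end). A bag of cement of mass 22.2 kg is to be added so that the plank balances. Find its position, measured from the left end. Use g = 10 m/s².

Choose the knife-edge support (at 1.41 m from the left end) as the axis so the support reaction has zero arm there.
Beam weight: 2.16 × 10 = 21.6 N down at 2.585 m → arm 1.175 m, τ = 21.6 × 1.175 = 25.38 N·m clockwise.
Hanging mass: 43 × 10 = 430 N down at 0.686 m → arm 0.724 m, τ = 430 × 0.724 = 311.3 N·m counterclockwise.
Paint can: 9.79 × 10 = 97.9 N down at 1.28 m → arm 0.13 m, τ = 97.9 × 0.13 = 12.73 N·m counterclockwise.
Net moment of existing loads = 298.7 N·m counterclockwise.
The bag of cement weighs 22.2 × 10 = 222 N and must supply an equal clockwise moment, so its lever arm about the knife-edge support is 298.7 / 222 = 1.35 m.
That puts it at 1.41 + 1.35 = 2.76 m from the left end.

x ≈ 2.76 m from the left end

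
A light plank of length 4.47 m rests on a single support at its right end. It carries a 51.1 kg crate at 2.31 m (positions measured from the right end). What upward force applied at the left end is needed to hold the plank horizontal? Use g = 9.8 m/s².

Sum moments about the right end (the unknown pivot reaction has zero arm there).
Crate: 51.1 × 9.8 = 500.8 N down at 2.31 m → arm 2.31 m, τ = 500.8 × 2.31 = 1157 N·m counterclockwise.
Net moment of the loads = 1157 N·m counterclockwise.
The upward force F acts at the left end, arm 4.47 m, giving F × 4.47 clockwise.
For rotational equilibrium, F × 4.47 = 1157, so F = 1157 / 4.47 = 259 N.

F ≈ 259 N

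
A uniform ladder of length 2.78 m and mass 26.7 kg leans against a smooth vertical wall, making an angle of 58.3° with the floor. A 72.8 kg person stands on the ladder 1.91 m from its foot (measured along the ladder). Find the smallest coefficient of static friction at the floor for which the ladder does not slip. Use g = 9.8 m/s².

μ_min ≈ 0.393

Taking torques about the foot of the ladder:
Ladder weight 26.7×9.8 = 261.7 N acts at 1.39 m along the ladder; its horizontal arm is 1.39·cos58.3° = 0.7304 m → τ = 191.1 N·m clockwise.
Person: 72.8×9.8 = 713.4 N at 1.91 m → arm 1.004 m → τ = 716.3 N·m clockwise.
Wall normal N acts horizontally at the top; its moment arm is the height L sinθ = 2.78·sin58.3° = 2.365 m, counterclockwise.
Setting net torque to zero: N × 2.365 = 907.4 → N = 383.7 N.
ΣFx = 0 ⇒ f = N_wall = 383.7 N. ΣFy = 0 ⇒ N_floor = 975.1 N.
μ_min = f / N_floor = 383.7 / 975.1 = 0.393.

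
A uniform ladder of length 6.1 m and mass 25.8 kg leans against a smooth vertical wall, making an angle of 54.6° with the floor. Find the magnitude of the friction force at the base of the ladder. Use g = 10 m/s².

f ≈ 91.7 N

Sum moments about the foot of the ladder (the floor normal and friction both act there and drop out).
Ladder weight 25.8×10 = 258 N acts at 3.05 m along the ladder; its horizontal arm is 3.05·cos54.6° = 1.767 m → τ = 455.9 N·m clockwise.
Wall normal N acts horizontally at the top; its moment arm is the height L sinθ = 6.1·sin54.6° = 4.972 m, counterclockwise.
Balancing moments: N × 4.972 = 455.9, giving N = 91.7 N.
ΣFx = 0: friction at the foot balances the wall's push, so f = N_wall = 91.7 N.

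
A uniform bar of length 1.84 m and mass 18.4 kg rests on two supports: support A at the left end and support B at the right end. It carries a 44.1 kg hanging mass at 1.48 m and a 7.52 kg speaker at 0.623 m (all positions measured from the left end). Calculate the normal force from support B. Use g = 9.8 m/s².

Take moments about support A.
Beam weight: 18.4 × 9.8 = 180.3 N down at 0.92 m → arm 0.92 m, τ = 180.3 × 0.92 = 165.9 N·m clockwise.
Hanging mass: 44.1 × 9.8 = 432.2 N down at 1.48 m → arm 1.48 m, τ = 432.2 × 1.48 = 639.7 N·m clockwise.
Speaker: 7.52 × 9.8 = 73.7 N down at 0.623 m → arm 0.623 m, τ = 73.7 × 0.623 = 45.92 N·m clockwise.
Net load moment about support A = 851.5 N·m clockwise.
Reaction R at support B is upward at 1.84 m, arm 1.84 m → moment R × 1.84 counterclockwise.
Setting net torque to zero: R × 1.84 = 851.5 → R = 463 N.

R_B ≈ 463 N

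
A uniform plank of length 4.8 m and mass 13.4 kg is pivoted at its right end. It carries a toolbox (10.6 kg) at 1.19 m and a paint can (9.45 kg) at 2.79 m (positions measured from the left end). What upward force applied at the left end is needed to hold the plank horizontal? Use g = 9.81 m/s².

F ≈ 183 N

Take moments about the right end.
Beam weight: 13.4 × 9.81 = 131.5 N down at 2.4 m → arm 2.4 m, τ = 131.5 × 2.4 = 315.6 N·m counterclockwise.
Toolbox: 10.6 × 9.81 = 104 N down at 1.19 m → arm 3.61 m, τ = 104 × 3.61 = 375.4 N·m counterclockwise.
Paint can: 9.45 × 9.81 = 92.7 N down at 2.79 m → arm 2.01 m, τ = 92.7 × 2.01 = 186.3 N·m counterclockwise.
Net moment of the loads = 877.3 N·m counterclockwise.
The upward force F acts at the left end, arm 4.8 m, giving F × 4.8 clockwise.
Setting net torque to zero: F × 4.8 = 877.3 → F = 877.3 / 4.8 = 183 N.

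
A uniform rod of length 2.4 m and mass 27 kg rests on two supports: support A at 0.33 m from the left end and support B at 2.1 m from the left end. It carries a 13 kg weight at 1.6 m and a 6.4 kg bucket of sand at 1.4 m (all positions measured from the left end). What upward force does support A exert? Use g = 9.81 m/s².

R_A ≈ 196 N

Choose support B as the axis so its reaction then has zero moment arm.
Beam weight: 27 × 9.81 = 264.9 N down at 1.2 m → arm 0.9 m, τ = 264.9 × 0.9 = 238.4 N·m counterclockwise.
Weight: 13 × 9.81 = 127.5 N down at 1.6 m → arm 0.5 m, τ = 127.5 × 0.5 = 63.75 N·m counterclockwise.
Bucket of sand: 6.4 × 9.81 = 62.78 N down at 1.4 m → arm 0.7 m, τ = 62.78 × 0.7 = 43.95 N·m counterclockwise.
Net load moment about support B = 346.1 N·m counterclockwise.
Reaction R at support A is upward at 0.33 m, arm 1.77 m → moment R × 1.77 clockwise.
Setting net torque to zero: R × 1.77 = 346.1 → R = 196 N.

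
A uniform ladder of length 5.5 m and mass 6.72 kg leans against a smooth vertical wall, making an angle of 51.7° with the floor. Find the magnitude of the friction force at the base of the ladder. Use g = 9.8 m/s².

f ≈ 26 N

Taking torques about the foot of the ladder:
Ladder weight 6.72×9.8 = 65.86 N acts at 2.75 m along the ladder; its horizontal arm is 2.75·cos51.7° = 1.704 m → τ = 112.2 N·m clockwise.
Wall normal N acts horizontally at the top; its moment arm is the height L sinθ = 5.5·sin51.7° = 4.316 m, counterclockwise.
Στ = 0 ⇒ N × 4.316 = 112.2 ⇒ N = 26 N.
ΣFx = 0: friction at the foot balances the wall's push, so f = N_wall = 26 N.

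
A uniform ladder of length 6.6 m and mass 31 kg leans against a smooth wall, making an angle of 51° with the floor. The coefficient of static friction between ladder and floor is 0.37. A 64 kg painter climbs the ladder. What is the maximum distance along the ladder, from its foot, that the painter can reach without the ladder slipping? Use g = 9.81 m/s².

Take moments about the foot of the ladder.
Ladder weight 31×9.81 = 304.1 N acts at 3.3 m along the ladder; its horizontal arm is 3.3·cos51° = 2.077 m → τ = 631.6 N·m clockwise.
Painter weight 64×9.81 = 627.8 N at distance d → arm d·cos51° → τ = 627.8·d·0.6293 clockwise.
Wall normal N at the top has arm L sinθ = 5.129 m counterclockwise, so Στ = 0 gives N·5.129 = 631.6 + 395.1·d.
ΣFy = 0 ⇒ N_floor = 931.9 N, so the maximum friction is μ_s·N_floor = 0.37×931.9 = 344.8 N. ΣFx = 0 ⇒ N_wall = f, so at the slipping point N = 344.8 N.
Substituting: 344.8×5.129 = 631.6 + 395.1·d ⇒ d = (1768 − 631.6) / 395.1 = 2.88 m.

d ≈ 2.88 m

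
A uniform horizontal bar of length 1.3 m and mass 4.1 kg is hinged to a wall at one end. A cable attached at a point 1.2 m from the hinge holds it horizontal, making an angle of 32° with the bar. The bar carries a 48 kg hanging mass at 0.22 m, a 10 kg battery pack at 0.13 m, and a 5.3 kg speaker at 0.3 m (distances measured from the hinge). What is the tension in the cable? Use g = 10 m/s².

Take moments about the hinge.
Beam weight: 4.1 × 10 = 41 N down at 0.65 m → arm 0.65 m, τ = 41 × 0.65 = 26.65 N·m clockwise.
Hanging mass: 48 × 10 = 480 N down at 0.22 m → arm 0.22 m, τ = 480 × 0.22 = 105.6 N·m clockwise.
Battery pack: 10 × 10 = 100 N down at 0.13 m → arm 0.13 m, τ = 100 × 0.13 = 13 N·m clockwise.
Speaker: 5.3 × 10 = 53 N down at 0.3 m → arm 0.3 m, τ = 53 × 0.3 = 15.9 N·m clockwise.
Total clockwise load moment = 161.2 N·m.
The cable tension T acts at 1.2 m; only its component perpendicular to the bar, T sinθ, produces torque. sin 32° = 0.5299.
For rotational equilibrium, T × 1.2 × 0.5299 = 161.2, so T = 161.2 / 0.6359 = 253 N.

T ≈ 253 N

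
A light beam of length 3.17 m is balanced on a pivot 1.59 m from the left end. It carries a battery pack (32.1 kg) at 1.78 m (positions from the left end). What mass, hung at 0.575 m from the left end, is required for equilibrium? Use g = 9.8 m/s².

Take moments about the pivot (at 1.59 m from the left end).
Battery pack: 32.1 × 9.8 = 314.6 N down at 1.78 m → arm 0.19 m, τ = 314.6 × 0.19 = 59.77 N·m clockwise.
Net moment of known loads = 59.77 N·m clockwise.
An unknown mass m at 0.575 m has arm 1.015 m; its moment is m·g·1.015 counterclockwise.
Balancing moments: m × 9.8 × 1.015 = 59.77, giving m = 59.77 / (9.8 × 1.015) = 6.01 kg.

m ≈ 6.01 kg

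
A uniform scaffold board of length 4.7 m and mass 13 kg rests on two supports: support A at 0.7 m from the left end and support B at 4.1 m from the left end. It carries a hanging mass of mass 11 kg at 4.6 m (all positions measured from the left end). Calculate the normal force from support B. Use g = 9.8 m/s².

Take moments about support A.
Beam weight: 13 × 9.8 = 127.4 N down at 2.35 m → arm 1.65 m, τ = 127.4 × 1.65 = 210.2 N·m clockwise.
Hanging mass: 11 × 9.8 = 107.8 N down at 4.6 m → arm 3.9 m, τ = 107.8 × 3.9 = 420.4 N·m clockwise.
Net load moment about support A = 630.6 N·m clockwise.
Reaction R at support B is upward at 4.1 m, arm 3.4 m → moment R × 3.4 counterclockwise.
Setting net torque to zero: R × 3.4 = 630.6 → R = 185 N.

R_B ≈ 185 N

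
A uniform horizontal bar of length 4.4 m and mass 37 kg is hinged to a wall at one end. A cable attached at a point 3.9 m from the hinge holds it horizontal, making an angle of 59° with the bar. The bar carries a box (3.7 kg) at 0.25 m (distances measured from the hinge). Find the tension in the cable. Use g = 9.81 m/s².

About the hinge:
Beam weight: 37 × 9.81 = 363 N down at 2.2 m → arm 2.2 m, τ = 363 × 2.2 = 798.6 N·m clockwise.
Box: 3.7 × 9.81 = 36.3 N down at 0.25 m → arm 0.25 m, τ = 36.3 × 0.25 = 9.075 N·m clockwise.
Total clockwise load moment = 807.7 N·m.
The cable tension T acts at 3.9 m; only its component perpendicular to the bar, T sinθ, produces torque. sin 59° = 0.8572.
For rotational equilibrium, T × 3.9 × 0.8572 = 807.7, so T = 807.7 / 3.343 = 242 N.

T ≈ 242 N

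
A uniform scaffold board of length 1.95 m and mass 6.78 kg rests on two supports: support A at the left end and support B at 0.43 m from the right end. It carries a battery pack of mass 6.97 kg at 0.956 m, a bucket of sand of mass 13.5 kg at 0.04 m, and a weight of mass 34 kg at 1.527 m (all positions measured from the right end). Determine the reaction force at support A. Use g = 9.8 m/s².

R_A ≈ 254 N

About support B:
Beam weight: 6.78 × 9.8 = 66.44 N down at 0.975 m → arm 0.545 m, τ = 66.44 × 0.545 = 36.21 N·m counterclockwise.
Battery pack: 6.97 × 9.8 = 68.31 N down at 0.956 m → arm 0.526 m, τ = 68.31 × 0.526 = 35.93 N·m counterclockwise.
Bucket of sand: 13.5 × 9.8 = 132.3 N down at 0.04 m → arm 0.39 m, τ = 132.3 × 0.39 = 51.6 N·m clockwise.
Weight: 34 × 9.8 = 333.2 N down at 1.527 m → arm 1.097 m, τ = 333.2 × 1.097 = 365.5 N·m counterclockwise.
Net load moment about support B = 386 N·m counterclockwise.
Reaction R at support A is upward at 1.95 m, arm 1.52 m → moment R × 1.52 clockwise.
Setting net torque to zero: R × 1.52 = 386 → R = 254 N.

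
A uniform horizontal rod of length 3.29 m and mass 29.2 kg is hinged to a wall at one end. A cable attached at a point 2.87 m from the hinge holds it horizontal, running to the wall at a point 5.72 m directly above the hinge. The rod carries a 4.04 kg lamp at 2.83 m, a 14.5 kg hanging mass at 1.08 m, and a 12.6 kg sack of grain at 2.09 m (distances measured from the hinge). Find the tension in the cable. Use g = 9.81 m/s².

Choose the hinge as the axis so the unknown hinge reaction has zero arm there.
Beam weight: 29.2 × 9.81 = 286.5 N down at 1.645 m → arm 1.645 m, τ = 286.5 × 1.645 = 471.3 N·m clockwise.
Lamp: 4.04 × 9.81 = 39.63 N down at 2.83 m → arm 2.83 m, τ = 39.63 × 2.83 = 112.2 N·m clockwise.
Hanging mass: 14.5 × 9.81 = 142.2 N down at 1.08 m → arm 1.08 m, τ = 142.2 × 1.08 = 153.6 N·m clockwise.
Sack of grain: 12.6 × 9.81 = 123.6 N down at 2.09 m → arm 2.09 m, τ = 123.6 × 2.09 = 258.3 N·m clockwise.
Total clockwise load moment = 995.4 N·m.
The cable tension T acts at 2.87 m; only its component perpendicular to the rod, T sinθ, produces torque. sinθ = h/√(h²+d²) = 5.72/√(5.72²+2.87²) = 0.8938.
For rotational equilibrium, T × 2.87 × 0.8938 = 995.4, so T = 995.4 / 2.565 = 388 N.

T ≈ 388 N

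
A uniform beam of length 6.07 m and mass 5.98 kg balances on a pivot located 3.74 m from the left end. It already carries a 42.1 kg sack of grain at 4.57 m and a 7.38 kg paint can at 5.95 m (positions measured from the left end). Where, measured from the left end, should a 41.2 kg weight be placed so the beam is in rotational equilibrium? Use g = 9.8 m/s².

x ≈ 2.6 m from the left end

About the pivot (at 3.74 m from the left end):
Beam weight: 5.98 × 9.8 = 58.6 N down at 3.035 m → arm 0.705 m, τ = 58.6 × 0.705 = 41.31 N·m counterclockwise.
Sack of grain: 42.1 × 9.8 = 412.6 N down at 4.57 m → arm 0.83 m, τ = 412.6 × 0.83 = 342.5 N·m clockwise.
Paint can: 7.38 × 9.8 = 72.32 N down at 5.95 m → arm 2.21 m, τ = 72.32 × 2.21 = 159.8 N·m clockwise.
Net moment of existing loads = 461 N·m clockwise.
The weight weighs 41.2 × 9.8 = 403.8 N and must supply an equal counterclockwise moment, so its lever arm about the pivot is 461 / 403.8 = 1.14 m.
That puts it at 3.74 − 1.14 = 2.6 m from the left end.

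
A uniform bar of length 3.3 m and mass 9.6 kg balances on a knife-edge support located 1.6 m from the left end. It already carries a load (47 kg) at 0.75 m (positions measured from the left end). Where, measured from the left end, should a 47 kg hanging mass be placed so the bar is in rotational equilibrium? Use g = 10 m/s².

x ≈ 2.44 m from the left end

Sum moments about the knife-edge support (at 1.6 m from the left end) (the support reaction has zero arm there).
Beam weight: 9.6 × 10 = 96 N down at 1.65 m → arm 0.05 m, τ = 96 × 0.05 = 4.8 N·m clockwise.
Load: 47 × 10 = 470 N down at 0.75 m → arm 0.85 m, τ = 470 × 0.85 = 399.5 N·m counterclockwise.
Net moment of existing loads = 394.7 N·m counterclockwise.
The hanging mass weighs 47 × 10 = 470 N and must supply an equal clockwise moment, so its lever arm about the knife-edge support is 394.7 / 470 = 0.84 m.
That puts it at 1.6 + 0.84 = 2.44 m from the left end.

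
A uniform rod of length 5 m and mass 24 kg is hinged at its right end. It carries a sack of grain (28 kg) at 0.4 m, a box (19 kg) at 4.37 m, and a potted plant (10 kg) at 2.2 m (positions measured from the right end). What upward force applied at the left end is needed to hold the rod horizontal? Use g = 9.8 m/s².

F ≈ 345 N

Taking torques about the right end:
Beam weight: 24 × 9.8 = 235.2 N down at 2.5 m → arm 2.5 m, τ = 235.2 × 2.5 = 588 N·m counterclockwise.
Sack of grain: 28 × 9.8 = 274.4 N down at 0.4 m → arm 0.4 m, τ = 274.4 × 0.4 = 109.8 N·m counterclockwise.
Box: 19 × 9.8 = 186.2 N down at 4.37 m → arm 4.37 m, τ = 186.2 × 4.37 = 813.7 N·m counterclockwise.
Potted plant: 10 × 9.8 = 98 N down at 2.2 m → arm 2.2 m, τ = 98 × 2.2 = 215.6 N·m counterclockwise.
Net moment of the loads = 1727 N·m counterclockwise.
The upward force F acts at the left end, arm 5 m, giving F × 5 clockwise.
Balancing moments: F × 5 = 1727, giving F = 1727 / 5 = 345 N.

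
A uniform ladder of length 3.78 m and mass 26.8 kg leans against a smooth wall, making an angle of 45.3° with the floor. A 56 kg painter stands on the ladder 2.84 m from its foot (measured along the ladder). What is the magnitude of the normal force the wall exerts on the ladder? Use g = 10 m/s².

N_wall ≈ 549 N

Sum moments about the foot of the ladder (the floor normal and friction both act there and drop out).
Ladder weight 26.8×10 = 268 N acts at 1.89 m along the ladder; its horizontal arm is 1.89·cos45.3° = 1.329 m → τ = 356.2 N·m clockwise.
Painter: 56×10 = 560 N at 2.84 m → arm 1.998 m → τ = 1119 N·m clockwise.
Wall normal N acts horizontally at the top; its moment arm is the height L sinθ = 3.78·sin45.3° = 2.687 m, counterclockwise.
Setting net torque to zero: N × 2.687 = 1475 → N = 549 N.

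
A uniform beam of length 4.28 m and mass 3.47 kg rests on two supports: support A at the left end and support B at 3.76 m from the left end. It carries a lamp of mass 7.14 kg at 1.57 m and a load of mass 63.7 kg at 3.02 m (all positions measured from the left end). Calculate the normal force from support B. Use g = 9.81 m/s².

Choose support A as the axis so its reaction then has zero moment arm.
Beam weight: 3.47 × 9.81 = 34.04 N down at 2.14 m → arm 2.14 m, τ = 34.04 × 2.14 = 72.85 N·m clockwise.
Lamp: 7.14 × 9.81 = 70.04 N down at 1.57 m → arm 1.57 m, τ = 70.04 × 1.57 = 110 N·m clockwise.
Load: 63.7 × 9.81 = 624.9 N down at 3.02 m → arm 3.02 m, τ = 624.9 × 3.02 = 1887 N·m clockwise.
Net load moment about support A = 2070 N·m clockwise.
Reaction R at support B is upward at 3.76 m, arm 3.76 m → moment R × 3.76 counterclockwise.
Balancing moments: R × 3.76 = 2070, giving R = 551 N.

R_B ≈ 551 N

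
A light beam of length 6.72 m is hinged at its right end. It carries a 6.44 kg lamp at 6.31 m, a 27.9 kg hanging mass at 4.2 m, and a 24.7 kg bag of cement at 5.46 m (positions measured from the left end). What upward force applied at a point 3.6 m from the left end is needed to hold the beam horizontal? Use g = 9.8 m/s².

About the right end:
Lamp: 6.44 × 9.8 = 63.11 N down at 6.31 m → arm 0.41 m, τ = 63.11 × 0.41 = 25.88 N·m counterclockwise.
Hanging mass: 27.9 × 9.8 = 273.4 N down at 4.2 m → arm 2.52 m, τ = 273.4 × 2.52 = 689 N·m counterclockwise.
Bag of cement: 24.7 × 9.8 = 242.1 N down at 5.46 m → arm 1.26 m, τ = 242.1 × 1.26 = 305 N·m counterclockwise.
Net moment of the loads = 1020 N·m counterclockwise.
The upward force F acts at a point 3.6 m from the left end, arm 3.12 m, giving F × 3.12 clockwise.
Στ = 0 ⇒ F × 3.12 = 1020 ⇒ F = 1020 / 3.12 = 327 N.

F ≈ 327 N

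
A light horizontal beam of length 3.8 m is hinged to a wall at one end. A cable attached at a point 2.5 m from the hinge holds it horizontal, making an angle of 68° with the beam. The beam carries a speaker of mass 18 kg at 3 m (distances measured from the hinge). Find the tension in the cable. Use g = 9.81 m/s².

Choose the hinge as the axis so the unknown hinge reaction has zero arm there.
Speaker: 18 × 9.81 = 176.6 N down at 3 m → arm 3 m, τ = 176.6 × 3 = 529.8 N·m clockwise.
Total clockwise load moment = 529.8 N·m.
The cable tension T acts at 2.5 m; only its component perpendicular to the beam, T sinθ, produces torque. sin 68° = 0.9272.
For rotational equilibrium, T × 2.5 × 0.9272 = 529.8, so T = 529.8 / 2.318 = 229 N.

T ≈ 229 N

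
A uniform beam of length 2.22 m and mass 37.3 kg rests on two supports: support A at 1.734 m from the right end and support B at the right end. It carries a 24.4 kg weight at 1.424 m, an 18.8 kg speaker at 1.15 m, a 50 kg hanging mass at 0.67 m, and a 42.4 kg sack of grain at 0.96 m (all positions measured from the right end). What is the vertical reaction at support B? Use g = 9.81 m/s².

R_B ≈ 723 N

Taking torques about support A:
Beam weight: 37.3 × 9.81 = 365.9 N down at 1.11 m → arm 0.624 m, τ = 365.9 × 0.624 = 228.3 N·m clockwise.
Weight: 24.4 × 9.81 = 239.4 N down at 1.424 m → arm 0.31 m, τ = 239.4 × 0.31 = 74.21 N·m clockwise.
Speaker: 18.8 × 9.81 = 184.4 N down at 1.15 m → arm 0.584 m, τ = 184.4 × 0.584 = 107.7 N·m clockwise.
Hanging mass: 50 × 9.81 = 490.5 N down at 0.67 m → arm 1.064 m, τ = 490.5 × 1.064 = 521.9 N·m clockwise.
Sack of grain: 42.4 × 9.81 = 415.9 N down at 0.96 m → arm 0.774 m, τ = 415.9 × 0.774 = 321.9 N·m clockwise.
Net load moment about support A = 1254 N·m clockwise.
Reaction R at support B is upward at 0 m, arm 1.734 m → moment R × 1.734 counterclockwise.
Στ = 0 ⇒ R × 1.734 = 1254 ⇒ R = 723 N.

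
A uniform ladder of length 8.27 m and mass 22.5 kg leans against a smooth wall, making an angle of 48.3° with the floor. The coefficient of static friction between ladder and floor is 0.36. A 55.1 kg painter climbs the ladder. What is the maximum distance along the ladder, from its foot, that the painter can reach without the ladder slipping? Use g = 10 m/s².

Take moments about the foot of the ladder.
Ladder weight 22.5×10 = 225 N acts at 4.135 m along the ladder; its horizontal arm is 4.135·cos48.3° = 2.751 m → τ = 619 N·m clockwise.
Painter weight 55.1×10 = 551 N at distance d → arm d·cos48.3° → τ = 551·d·0.6652 clockwise.
Wall normal N at the top has arm L sinθ = 6.175 m counterclockwise, so Στ = 0 gives N·6.175 = 619 + 366.5·d.
ΣFy = 0 ⇒ N_floor = 776 N, so the maximum friction is μ_s·N_floor = 0.36×776 = 279.4 N. ΣFx = 0 ⇒ N_wall = f, so at the slipping point N = 279.4 N.
Substituting: 279.4×6.175 = 619 + 366.5·d ⇒ d = (1725 − 619) / 366.5 = 3.02 m.

d ≈ 3.02 m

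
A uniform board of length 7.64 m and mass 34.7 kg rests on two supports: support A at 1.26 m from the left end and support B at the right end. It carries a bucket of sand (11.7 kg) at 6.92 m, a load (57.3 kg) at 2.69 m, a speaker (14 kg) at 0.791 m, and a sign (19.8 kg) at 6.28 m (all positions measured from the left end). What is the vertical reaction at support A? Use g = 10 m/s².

R_A ≈ 858 N

Take moments about support B.
Beam weight: 34.7 × 10 = 347 N down at 3.82 m → arm 3.82 m, τ = 347 × 3.82 = 1326 N·m counterclockwise.
Bucket of sand: 11.7 × 10 = 117 N down at 6.92 m → arm 0.72 m, τ = 117 × 0.72 = 84.24 N·m counterclockwise.
Load: 57.3 × 10 = 573 N down at 2.69 m → arm 4.95 m, τ = 573 × 4.95 = 2836 N·m counterclockwise.
Speaker: 14 × 10 = 140 N down at 0.791 m → arm 6.849 m, τ = 140 × 6.849 = 958.9 N·m counterclockwise.
Sign: 19.8 × 10 = 198 N down at 6.28 m → arm 1.36 m, τ = 198 × 1.36 = 269.3 N·m counterclockwise.
Net load moment about support B = 5474 N·m counterclockwise.
Reaction R at support A is upward at 1.26 m, arm 6.38 m → moment R × 6.38 clockwise.
Balancing moments: R × 6.38 = 5474, giving R = 858 N.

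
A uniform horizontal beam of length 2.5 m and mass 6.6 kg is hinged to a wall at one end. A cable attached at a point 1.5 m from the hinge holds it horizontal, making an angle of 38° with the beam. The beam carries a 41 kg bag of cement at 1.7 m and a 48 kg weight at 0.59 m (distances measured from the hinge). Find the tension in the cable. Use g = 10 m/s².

T ≈ 1150 N

Choose the hinge as the axis so the unknown hinge reaction has zero arm there.
Beam weight: 6.6 × 10 = 66 N down at 1.25 m → arm 1.25 m, τ = 66 × 1.25 = 82.5 N·m clockwise.
Bag of cement: 41 × 10 = 410 N down at 1.7 m → arm 1.7 m, τ = 410 × 1.7 = 697 N·m clockwise.
Weight: 48 × 10 = 480 N down at 0.59 m → arm 0.59 m, τ = 480 × 0.59 = 283.2 N·m clockwise.
Total clockwise load moment = 1063 N·m.
The cable tension T acts at 1.5 m; only its component perpendicular to the beam, T sinθ, produces torque. sin 38° = 0.6157.
Στ = 0 ⇒ T × 1.5 × 0.6157 = 1063 ⇒ T = 1063 / 0.9236 = 1150 N.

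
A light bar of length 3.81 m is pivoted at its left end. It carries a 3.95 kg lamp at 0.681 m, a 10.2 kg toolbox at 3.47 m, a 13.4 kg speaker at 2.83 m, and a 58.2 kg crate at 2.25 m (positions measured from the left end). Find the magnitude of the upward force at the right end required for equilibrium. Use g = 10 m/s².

F ≈ 543 N

Choose the left end as the axis so the unknown pivot reaction has zero arm there.
Lamp: 3.95 × 10 = 39.5 N down at 0.681 m → arm 0.681 m, τ = 39.5 × 0.681 = 26.9 N·m clockwise.
Toolbox: 10.2 × 10 = 102 N down at 3.47 m → arm 3.47 m, τ = 102 × 3.47 = 353.9 N·m clockwise.
Speaker: 13.4 × 10 = 134 N down at 2.83 m → arm 2.83 m, τ = 134 × 2.83 = 379.2 N·m clockwise.
Crate: 58.2 × 10 = 582 N down at 2.25 m → arm 2.25 m, τ = 582 × 2.25 = 1310 N·m clockwise.
Net moment of the loads = 2070 N·m clockwise.
The upward force F acts at the right end, arm 3.81 m, giving F × 3.81 counterclockwise.
Balancing moments: F × 3.81 = 2070, giving F = 2070 / 3.81 = 543 N.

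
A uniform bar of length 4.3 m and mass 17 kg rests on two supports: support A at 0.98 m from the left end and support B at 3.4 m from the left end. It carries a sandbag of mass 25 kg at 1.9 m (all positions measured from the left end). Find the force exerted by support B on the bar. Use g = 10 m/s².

Sum moments about support A (its reaction then has zero moment arm).
Beam weight: 17 × 10 = 170 N down at 2.15 m → arm 1.17 m, τ = 170 × 1.17 = 198.9 N·m clockwise.
Sandbag: 25 × 10 = 250 N down at 1.9 m → arm 0.92 m, τ = 250 × 0.92 = 230 N·m clockwise.
Net load moment about support A = 428.9 N·m clockwise.
Reaction R at support B is upward at 3.4 m, arm 2.42 m → moment R × 2.42 counterclockwise.
Balancing moments: R × 2.42 = 428.9, giving R = 177 N.

R_B ≈ 177 N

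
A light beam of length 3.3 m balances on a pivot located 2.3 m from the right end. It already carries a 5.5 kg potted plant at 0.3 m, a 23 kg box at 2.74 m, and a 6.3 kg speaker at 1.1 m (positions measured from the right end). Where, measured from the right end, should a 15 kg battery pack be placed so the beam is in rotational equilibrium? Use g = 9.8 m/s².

x ≈ 2.86 m from the right end

Choose the pivot (at 2.3 m from the right end) as the axis so the support reaction has zero arm there.
Potted plant: 5.5 × 9.8 = 53.9 N down at 0.3 m → arm 2 m, τ = 53.9 × 2 = 107.8 N·m clockwise.
Box: 23 × 9.8 = 225.4 N down at 2.74 m → arm 0.44 m, τ = 225.4 × 0.44 = 99.18 N·m counterclockwise.
Speaker: 6.3 × 9.8 = 61.74 N down at 1.1 m → arm 1.2 m, τ = 61.74 × 1.2 = 74.09 N·m clockwise.
Net moment of existing loads = 82.71 N·m clockwise.
The battery pack weighs 15 × 9.8 = 147 N and must supply an equal counterclockwise moment, so its lever arm about the pivot is 82.71 / 147 = 0.563 m.
That puts it at 2.3 + 0.563 = 2.86 m from the right end.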